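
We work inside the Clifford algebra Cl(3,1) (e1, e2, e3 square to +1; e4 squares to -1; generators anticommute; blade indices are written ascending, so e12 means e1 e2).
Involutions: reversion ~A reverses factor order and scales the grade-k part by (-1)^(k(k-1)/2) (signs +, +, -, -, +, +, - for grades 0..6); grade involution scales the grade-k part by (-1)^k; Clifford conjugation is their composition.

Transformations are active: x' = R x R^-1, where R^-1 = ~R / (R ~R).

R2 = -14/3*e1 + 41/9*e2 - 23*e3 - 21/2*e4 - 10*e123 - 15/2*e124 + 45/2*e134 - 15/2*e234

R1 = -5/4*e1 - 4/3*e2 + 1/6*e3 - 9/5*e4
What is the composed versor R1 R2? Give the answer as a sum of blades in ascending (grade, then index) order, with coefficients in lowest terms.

Distribute over the terms of R1 (each basis-blade product reordered to ascending indices, repeated generators contracted through their squares):
(-5/4*e1) R2 = 35/6 - 205/36*e12 + 115/4*e13 + 105/8*e14 + 25/2*e23 + 75/8*e24 - 225/8*e34 + 75/8*e1234
(-4/3*e2) R2 = -164/27 - 56/9*e12 - 40/3*e13 - 10*e14 + 92/3*e23 + 14*e24 + 10*e34 + 30*e1234
(1/6*e3) R2 = -23/6 - 5/3*e12 + 7/9*e13 - 15/4*e14 - 41/54*e23 + 5/4*e24 - 7/4*e34 - 5/4*e1234
(-9/5*e4) R2 = -189/10 - 27/2*e12 + 81/2*e13 - 42/5*e14 - 27/2*e23 + 41/5*e24 - 207/5*e34 - 18*e1234
Summing the partial products and collecting blades:
Answer: -6203/270 - 325/12*e12 + 2041/36*e13 - 361/40*e14 + 1561/54*e23 + 1313/40*e24 - 2451/40*e34 + 161/8*e1234


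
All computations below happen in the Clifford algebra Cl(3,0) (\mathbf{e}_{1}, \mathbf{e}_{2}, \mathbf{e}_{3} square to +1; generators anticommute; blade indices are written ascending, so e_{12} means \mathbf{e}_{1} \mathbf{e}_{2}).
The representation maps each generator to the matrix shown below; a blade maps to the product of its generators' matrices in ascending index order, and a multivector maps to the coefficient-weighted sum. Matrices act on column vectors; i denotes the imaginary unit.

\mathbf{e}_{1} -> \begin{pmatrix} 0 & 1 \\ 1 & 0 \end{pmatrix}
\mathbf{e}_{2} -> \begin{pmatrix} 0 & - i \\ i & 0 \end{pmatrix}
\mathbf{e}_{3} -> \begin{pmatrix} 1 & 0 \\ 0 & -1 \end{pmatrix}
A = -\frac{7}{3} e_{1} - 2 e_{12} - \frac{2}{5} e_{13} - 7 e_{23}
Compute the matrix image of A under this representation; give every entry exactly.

Bivector images (products of the table entries): rho(e_{12}) = rho(\mathbf{e}_{1})rho(\mathbf{e}_{2}) = \begin{pmatrix} i & 0 \\ 0 & - i \end{pmatrix}; rho(e_{13}) = rho(\mathbf{e}_{1})rho(\mathbf{e}_{3}) = \begin{pmatrix} 0 & -1 \\ 1 & 0 \end{pmatrix}; rho(e_{23}) = rho(\mathbf{e}_{2})rho(\mathbf{e}_{3}) = \begin{pmatrix} 0 & i \\ i & 0 \end{pmatrix}.
M = (-\frac{7}{3})*rho(e_{1}) + (-2)*rho(e_{12}) + (-\frac{2}{5})*rho(e_{13}) + (-7)*rho(e_{23}), summed entrywise:
Answer: \begin{pmatrix} - 2 i & - \frac{29}{15} - 7 i \\ - \frac{41}{15} - 7 i & 2 i \end{pmatrix}


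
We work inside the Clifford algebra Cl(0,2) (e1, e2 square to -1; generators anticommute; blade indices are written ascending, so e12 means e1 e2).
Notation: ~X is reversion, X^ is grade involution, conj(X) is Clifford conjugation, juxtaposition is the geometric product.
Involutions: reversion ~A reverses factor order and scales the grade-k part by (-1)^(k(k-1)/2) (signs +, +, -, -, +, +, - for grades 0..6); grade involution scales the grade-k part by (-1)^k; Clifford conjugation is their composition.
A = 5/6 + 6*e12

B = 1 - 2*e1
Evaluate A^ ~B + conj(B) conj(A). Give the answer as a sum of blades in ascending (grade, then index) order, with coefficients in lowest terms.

first term: 5/6 - 5/3*e1 - 12*e2 + 6*e12
second term: 5/6 + 5/3*e1 + 12*e2 - 6*e12
Answer: 5/3


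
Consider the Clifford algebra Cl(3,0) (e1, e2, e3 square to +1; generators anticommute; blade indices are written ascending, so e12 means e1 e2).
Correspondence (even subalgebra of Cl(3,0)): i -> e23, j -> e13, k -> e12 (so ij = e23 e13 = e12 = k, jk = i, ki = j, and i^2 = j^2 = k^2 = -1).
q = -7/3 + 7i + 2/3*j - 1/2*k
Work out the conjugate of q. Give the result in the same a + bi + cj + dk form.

In blades: q = -7/3 - 1/2*e12 + 2/3*e13 + 7*e23.
Quaternion conjugation is reversion on the even subalgebra: the scalar is fixed and every grade-2 blade flips sign, giving -7/3 + 1/2*e12 - 2/3*e13 - 7*e23; translating back:
Answer: -7/3 - 7i - 2/3*j + 1/2*k


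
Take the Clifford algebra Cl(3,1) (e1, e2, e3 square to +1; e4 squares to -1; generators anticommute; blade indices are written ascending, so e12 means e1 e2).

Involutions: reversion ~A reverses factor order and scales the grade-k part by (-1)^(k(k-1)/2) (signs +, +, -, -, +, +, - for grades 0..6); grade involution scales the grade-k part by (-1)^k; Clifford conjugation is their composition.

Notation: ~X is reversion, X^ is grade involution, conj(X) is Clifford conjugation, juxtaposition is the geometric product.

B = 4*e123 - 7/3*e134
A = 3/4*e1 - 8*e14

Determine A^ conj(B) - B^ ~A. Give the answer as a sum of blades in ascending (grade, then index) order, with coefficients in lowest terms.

first term: -56/3*e3 - 3*e23 + 7/4*e34 + 32*e234
second term: -56/3*e3 - 3*e23 + 7/4*e34 - 32*e234
Answer: 64*e234


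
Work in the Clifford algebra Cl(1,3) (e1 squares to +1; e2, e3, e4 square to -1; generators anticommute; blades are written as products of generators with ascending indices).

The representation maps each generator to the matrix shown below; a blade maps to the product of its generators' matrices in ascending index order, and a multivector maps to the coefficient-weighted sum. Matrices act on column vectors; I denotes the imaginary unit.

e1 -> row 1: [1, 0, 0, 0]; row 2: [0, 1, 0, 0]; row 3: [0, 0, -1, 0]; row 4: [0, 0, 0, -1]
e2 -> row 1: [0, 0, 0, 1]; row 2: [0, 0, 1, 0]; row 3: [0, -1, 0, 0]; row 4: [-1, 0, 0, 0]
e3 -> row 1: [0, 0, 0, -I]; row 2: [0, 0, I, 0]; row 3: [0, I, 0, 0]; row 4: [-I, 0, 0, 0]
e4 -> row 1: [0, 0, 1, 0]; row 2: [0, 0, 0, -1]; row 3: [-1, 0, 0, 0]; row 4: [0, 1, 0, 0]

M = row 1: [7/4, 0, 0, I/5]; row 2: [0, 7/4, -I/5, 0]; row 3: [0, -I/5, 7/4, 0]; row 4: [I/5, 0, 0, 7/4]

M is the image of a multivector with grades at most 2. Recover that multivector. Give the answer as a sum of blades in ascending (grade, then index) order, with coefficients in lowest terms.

Method: the blade images are trace-orthogonal — tr(rho(e_A) rho(e_B)^-1) = 4 if A = B and 0 otherwise — and rho(e_A)^-1 = (e_A)^2 * rho(e_A) with (e_A)^2 = +1 or -1, so the coefficient of e_A in the preimage is (e_A)^2 * tr(M rho(e_A))/4.
Nonzero projections over blades of grade <= 2: 1: (1)^2 = +1, tr(M 1) = 7, coefficient 7/4; e3: (e3)^2 = -1, tr(M rho(e3)) = 4/5, coefficient -1/5. Every other blade of grade <= 2 projects to 0.
Answer: 7/4 - 1/5*e3


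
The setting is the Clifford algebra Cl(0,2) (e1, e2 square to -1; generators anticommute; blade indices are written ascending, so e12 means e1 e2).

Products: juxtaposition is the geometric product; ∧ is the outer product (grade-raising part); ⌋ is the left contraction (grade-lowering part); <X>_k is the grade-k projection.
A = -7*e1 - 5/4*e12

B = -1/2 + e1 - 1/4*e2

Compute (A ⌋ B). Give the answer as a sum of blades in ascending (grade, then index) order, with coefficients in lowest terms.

step 1: 7
Answer: 7


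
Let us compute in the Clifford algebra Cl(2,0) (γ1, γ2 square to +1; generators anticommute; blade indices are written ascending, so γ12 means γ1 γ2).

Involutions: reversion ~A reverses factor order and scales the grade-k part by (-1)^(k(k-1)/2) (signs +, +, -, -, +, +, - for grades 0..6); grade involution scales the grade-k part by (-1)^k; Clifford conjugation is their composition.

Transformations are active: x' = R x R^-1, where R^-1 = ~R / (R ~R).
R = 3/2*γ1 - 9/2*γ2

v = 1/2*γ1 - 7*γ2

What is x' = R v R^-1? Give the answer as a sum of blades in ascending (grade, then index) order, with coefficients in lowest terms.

~R = 3/2*γ1 - 9/2*γ2, and R ~R = 45/2, so R^-1 = ~R / (45/2).
R v = 129/4 - 33/4*γ12
Answer: 19/5*γ1 - 59/10*γ2


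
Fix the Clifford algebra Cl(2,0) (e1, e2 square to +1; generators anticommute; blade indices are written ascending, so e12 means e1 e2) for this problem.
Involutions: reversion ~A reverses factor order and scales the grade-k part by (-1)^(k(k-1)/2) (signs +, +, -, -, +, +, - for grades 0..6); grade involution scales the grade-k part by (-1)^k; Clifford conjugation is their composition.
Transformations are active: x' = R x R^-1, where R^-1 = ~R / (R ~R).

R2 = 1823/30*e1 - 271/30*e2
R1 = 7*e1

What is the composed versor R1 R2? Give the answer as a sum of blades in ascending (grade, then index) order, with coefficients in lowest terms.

Distribute over the terms of R1 (each basis-blade product reordered to ascending indices, repeated generators contracted through their squares):
(7*e1) R2 = 12761/30 - 1897/30*e12
Answer: 12761/30 - 1897/30*e12


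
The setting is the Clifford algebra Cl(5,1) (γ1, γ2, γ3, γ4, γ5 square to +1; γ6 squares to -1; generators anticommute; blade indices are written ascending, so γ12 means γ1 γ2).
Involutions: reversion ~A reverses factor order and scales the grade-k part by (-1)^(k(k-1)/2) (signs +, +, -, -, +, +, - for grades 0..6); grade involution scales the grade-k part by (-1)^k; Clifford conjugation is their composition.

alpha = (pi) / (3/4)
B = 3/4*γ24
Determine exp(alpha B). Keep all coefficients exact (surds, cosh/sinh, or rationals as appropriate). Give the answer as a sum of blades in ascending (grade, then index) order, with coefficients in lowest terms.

B^2 = (3/4)^2*(γ24)^2 = 9/16*(-1) = -9/16 (a basis 2-blade squares to minus the product of its generators' squares).
B^2 = -9/16 — a negative square means the series sums to a rotation: l = 3/4, alpha*l = pi, so exp(alpha B) = cos(pi) + (sin(pi)/(3/4))*B = -1 + (0)*B.
Answer: -1


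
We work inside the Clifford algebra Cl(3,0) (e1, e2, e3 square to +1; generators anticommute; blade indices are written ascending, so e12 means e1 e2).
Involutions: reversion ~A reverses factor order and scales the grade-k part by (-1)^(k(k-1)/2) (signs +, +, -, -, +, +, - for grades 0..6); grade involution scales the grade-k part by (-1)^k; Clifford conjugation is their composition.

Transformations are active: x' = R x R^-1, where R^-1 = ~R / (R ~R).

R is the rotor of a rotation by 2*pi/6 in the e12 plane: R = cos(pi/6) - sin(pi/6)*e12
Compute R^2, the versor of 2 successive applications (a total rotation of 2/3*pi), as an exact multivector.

Because a rotor carries half the rotation angle, composing 2 copies of this e12-plane rotor multiplies the phase: 2*(pi/6) = pi/3, hence R^2 = cos(pi/3) - sin(pi/3)*e12.
cos(pi/3) = 1/2 and sin(pi/3) = sqrt(3)/2, so R^2 = 1/2 - sqrt(3)/2*e12. The net rotation is 2/3*pi; the rotor keeps the half-angle phase exactly.
Answer: 1/2 - sqrt(3)/2*e12


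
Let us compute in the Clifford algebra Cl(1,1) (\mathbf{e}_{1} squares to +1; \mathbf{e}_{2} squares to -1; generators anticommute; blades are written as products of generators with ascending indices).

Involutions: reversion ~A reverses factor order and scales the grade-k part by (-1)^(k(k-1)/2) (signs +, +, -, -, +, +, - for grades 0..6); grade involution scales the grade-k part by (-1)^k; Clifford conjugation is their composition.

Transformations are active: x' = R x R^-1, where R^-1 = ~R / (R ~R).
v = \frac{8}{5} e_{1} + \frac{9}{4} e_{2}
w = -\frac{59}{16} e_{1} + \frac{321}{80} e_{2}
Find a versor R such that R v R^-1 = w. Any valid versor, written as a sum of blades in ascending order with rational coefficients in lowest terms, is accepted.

Why this works: both vectors square to -\frac{1001}{400}, so q(v) = q(w) and R = v + w = -\frac{167}{80} e_{1} + \frac{501}{80} e_{2} carries v to w — its own direction survives, the complement (v - w)/2 flips.
Answer: -\frac{167}{80} e_{1} + \frac{501}{80} e_{2}


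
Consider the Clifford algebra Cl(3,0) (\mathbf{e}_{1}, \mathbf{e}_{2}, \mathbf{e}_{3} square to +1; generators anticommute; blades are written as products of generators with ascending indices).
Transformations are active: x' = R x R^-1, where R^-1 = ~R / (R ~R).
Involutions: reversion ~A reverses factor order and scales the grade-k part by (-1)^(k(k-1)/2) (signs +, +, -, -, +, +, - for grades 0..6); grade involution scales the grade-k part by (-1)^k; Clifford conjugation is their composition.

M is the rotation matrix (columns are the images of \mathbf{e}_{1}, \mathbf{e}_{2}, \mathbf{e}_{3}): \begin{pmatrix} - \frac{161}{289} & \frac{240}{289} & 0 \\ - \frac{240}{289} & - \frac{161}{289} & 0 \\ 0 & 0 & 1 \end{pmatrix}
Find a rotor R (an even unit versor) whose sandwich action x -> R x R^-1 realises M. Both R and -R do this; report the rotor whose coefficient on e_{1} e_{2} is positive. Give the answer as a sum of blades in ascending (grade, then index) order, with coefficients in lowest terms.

Method: write R = a + b12*e_{1} e_{2} + b13*e_{1} e_{3} + b23*e_{2} e_{3} with a^2 + b12^2 + b13^2 + b23^2 = 1 (so R^-1 = ~R). Expanding the columns R e_j ~R gives tr M = 4a^2 - 1 and, from the antisymmetric part, M21 - M12 = -4a*b12, M13 - M31 = 4a*b13, M32 - M23 = -4a*b23.
Here tr M = -\frac{33}{289}, so a^2 = (1 + tr M)/4 = \frac{64}{289} and a = ±\frac{8}{17}. Taking a = \frac{8}{17}: M21 - M12 = -\frac{480}{289}, M13 - M31 = 0, M32 - M23 = 0, giving b12 = \frac{15}{17}, b13 = 0, b23 = 0, i.e. R = \frac{8}{17} + \frac{15}{17} e_{1} e_{2}.
Its e_{1} e_{2} coefficient is already positive.
Answer: \frac{8}{17} + \frac{15}{17} e_{1} e_{2}. Uniqueness: Spin(3) -> SO(3) maps R and -R to the same rotation of trace -\frac{33}{289}; fixing the sign of the e_{1} e_{2} coefficient removes the ambiguity.


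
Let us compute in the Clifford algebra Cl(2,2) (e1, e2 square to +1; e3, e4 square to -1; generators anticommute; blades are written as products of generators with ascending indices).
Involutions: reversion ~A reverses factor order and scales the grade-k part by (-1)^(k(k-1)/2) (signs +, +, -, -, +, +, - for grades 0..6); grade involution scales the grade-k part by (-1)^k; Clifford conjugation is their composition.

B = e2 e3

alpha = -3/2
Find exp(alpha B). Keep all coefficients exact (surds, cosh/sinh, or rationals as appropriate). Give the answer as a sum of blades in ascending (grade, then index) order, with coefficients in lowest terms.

B^2 = (1)^2*(e2 e3)^2 = 1*(+1) = 1 (a basis 2-blade squares to minus the product of its generators' squares).
B^2 = 1 — hyperbolic case — the even/odd split gives cosh and sinh: l = 1, alpha*l = -3/2, so exp(alpha B) = cosh(-3/2) + (sinh(-3/2)/1)*B = cosh(3/2) + (-sinh(3/2))*B.
Answer: cosh(3/2) - sinh(3/2)*e2 e3


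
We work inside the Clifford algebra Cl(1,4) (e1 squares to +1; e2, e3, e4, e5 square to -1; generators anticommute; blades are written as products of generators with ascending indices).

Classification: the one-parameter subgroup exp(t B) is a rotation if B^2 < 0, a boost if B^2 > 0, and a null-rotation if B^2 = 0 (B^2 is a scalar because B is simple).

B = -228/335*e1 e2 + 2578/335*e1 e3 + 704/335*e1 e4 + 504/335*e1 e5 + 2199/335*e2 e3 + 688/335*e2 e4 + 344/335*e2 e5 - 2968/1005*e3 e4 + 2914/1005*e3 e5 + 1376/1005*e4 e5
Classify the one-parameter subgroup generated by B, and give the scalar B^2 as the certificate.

B^2 term by term: the squares give (-228/335)^2*(e1 e2)^2 + (2578/335)^2*(e1 e3)^2 + (704/335)^2*(e1 e4)^2 + (504/335)^2*(e1 e5)^2 + (2199/335)^2*(e2 e3)^2 + (688/335)^2*(e2 e4)^2 + (344/335)^2*(e2 e5)^2 + (-2968/1005)^2*(e3 e4)^2 + (2914/1005)^2*(e3 e5)^2 + (1376/1005)^2*(e4 e5)^2 = 51984/112225*(+1) + 6646084/112225*(+1) + 495616/112225*(+1) + 254016/112225*(+1) + 4835601/112225*(-1) + 473344/112225*(-1) + 118336/112225*(-1) + 8809024/1010025*(-1) + 8491396/1010025*(-1) + 1893376/1010025*(-1) = -1 (each basis 2-blade squares to minus the product of its generators' squares); cross terms between blades sharing an index anticommute and cancel; the commuting (index-disjoint) pairs give grade-4 terms 2*c*c'*(blade product), which cancel blade by blade — e1 e2 e3 e4: 451136/112225 - 3547328/112225 + 3096192/112225 = 0; e1 e2 e3 e5: -442928/112225 - 1773664/112225 + 2216592/112225 = 0; e1 e2 e4 e5: -209152/112225 - 484352/112225 + 693504/112225 = 0; e1 e3 e4 e5: 7094656/336675 - 4102912/336675 - 997248/112225 = 0; e2 e3 e4 e5: 2017216/112225 - 4009664/336675 - 2041984/336675 = 0 — confirming B is simple. So B^2 = -1.
Answer: rotation, certificate B^2 = -1. B^2 = -1 is basis-independent, so its sign is the whole story.


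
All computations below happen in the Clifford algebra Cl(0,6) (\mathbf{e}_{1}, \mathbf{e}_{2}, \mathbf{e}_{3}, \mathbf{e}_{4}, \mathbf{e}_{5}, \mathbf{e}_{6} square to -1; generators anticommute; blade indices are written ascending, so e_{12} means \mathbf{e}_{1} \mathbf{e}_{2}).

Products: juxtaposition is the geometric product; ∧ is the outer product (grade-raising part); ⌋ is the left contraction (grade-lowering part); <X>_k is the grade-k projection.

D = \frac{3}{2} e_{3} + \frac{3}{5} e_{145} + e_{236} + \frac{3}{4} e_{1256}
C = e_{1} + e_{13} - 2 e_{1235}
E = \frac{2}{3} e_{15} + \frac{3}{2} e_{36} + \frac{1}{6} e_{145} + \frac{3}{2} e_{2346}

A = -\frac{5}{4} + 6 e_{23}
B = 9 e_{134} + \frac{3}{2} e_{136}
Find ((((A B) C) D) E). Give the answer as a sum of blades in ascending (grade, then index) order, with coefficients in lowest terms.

step 1: -54 e_{124} - 9 e_{126} - \frac{45}{4} e_{134} - \frac{15}{8} e_{136}
step 2: \frac{45}{4} e_{4} + \frac{15}{8} e_{6} + 54 e_{24} + 9 e_{26} + \frac{45}{4} e_{34} + \frac{15}{8} e_{36} - 54 e_{234} - 9 e_{236} - \frac{45}{2} e_{245} + \frac{15}{4} e_{256} + 108 e_{345} - 18 e_{356}
step 3: -9 - \frac{45}{16} e_{1} - \frac{15}{8} e_{2} + 9 e_{3} + \frac{135}{8} e_{4} + \frac{45}{16} e_{6} - \frac{27}{2} e_{12} + \frac{324}{5} e_{13} + \frac{27}{2} e_{15} - \frac{15}{8} e_{23} - 81 e_{24} + 18 e_{25} - \frac{27}{2} e_{26} - \frac{135}{8} e_{34} + \frac{15}{4} e_{35} - \frac{45}{16} e_{36} - 162 e_{45} + 54 e_{46} + 27 e_{56} + \frac{27}{2} e_{123} - \frac{4959}{160} e_{125} - \frac{27}{2} e_{135} + \frac{135}{8} e_{146} - 81 e_{234} - \frac{27}{2} e_{236} + \frac{45}{4} e_{246} - 54 e_{346} - \frac{4959}{160} e_{1235} - \frac{9}{4} e_{1246} + \frac{54}{5} e_{1346} + \frac{315}{8} e_{1456} - \frac{135}{4} e_{2345} + \frac{45}{4} e_{2346} + \frac{45}{8} e_{2356} + 108 e_{2456} + \frac{45}{2} e_{3456} - 81 e_{12346} + \frac{1107}{80} e_{12456} - \frac{315}{8} e_{13456} + \frac{1107}{80} e_{123456}
step 4: \frac{387}{32} - \frac{189}{2} e_{1} + \frac{6447}{80} e_{2} + \frac{387}{32} e_{3} - \frac{117}{2} e_{4} + \frac{15}{8} e_{5} - \frac{2265}{16} e_{6} - \frac{141}{5} e_{12} - \frac{47}{8} e_{13} + \frac{621}{5} e_{14} - \frac{3831}{160} e_{15} - \frac{396}{5} e_{16} - \frac{6447}{80} e_{23} + \frac{5703}{320} e_{24} + \frac{531}{16} e_{25} + \frac{4869}{160} e_{26} - \frac{117}{2} e_{34} - \frac{1593}{10} e_{35} - \frac{2265}{16} e_{36} - \frac{795}{32} e_{45} + \frac{15}{4} e_{46} + \frac{945}{16} e_{56} - \frac{315}{16} e_{123} - \frac{237}{2} e_{124} - \frac{709}{16} e_{125} - \frac{153}{4} e_{126} - \frac{395}{16} e_{134} - \frac{3831}{160} e_{135} - \frac{255}{32} e_{136} + \frac{741}{16} e_{145} - \frac{63}{4} e_{146} - \frac{219}{8} e_{156} - \frac{5703}{320} e_{234} - 9 e_{235} - \frac{4869}{160} e_{236} - \frac{9}{4} e_{245} - \frac{4689}{40} e_{246} + \frac{3}{8} e_{256} + \frac{54}{5} e_{345} + \frac{15}{4} e_{346} - \frac{9}{5} e_{356} + \frac{45}{4} e_{456} + \frac{207}{8} e_{1234} + \frac{709}{16} e_{1235} - \frac{33}{2} e_{1236} - \frac{11911}{160} e_{1245} + \frac{846}{5} e_{1246} - \frac{11397}{320} e_{1256} + \frac{741}{16} e_{1345} + \frac{141}{4} e_{1346} - \frac{219}{8} e_{1356} - \frac{26547}{320} e_{1456} + \frac{477}{4} e_{2345} + \frac{4689}{40} e_{2346} - \frac{567}{2} e_{2356} + \frac{93}{2} e_{2456} - \frac{1116}{5} e_{3456} + \frac{11911}{160} e_{12345} - \frac{105}{32} e_{12346} + \frac{11397}{320} e_{12356} + \frac{51}{2} e_{12456} - \frac{26547}{320} e_{13456} - 54 e_{23456} - \frac{51}{2} e_{123456}
Answer: \frac{387}{32} - \frac{189}{2} e_{1} + \frac{6447}{80} e_{2} + \frac{387}{32} e_{3} - \frac{117}{2} e_{4} + \frac{15}{8} e_{5} - \frac{2265}{16} e_{6} - \frac{141}{5} e_{12} - \frac{47}{8} e_{13} + \frac{621}{5} e_{14} - \frac{3831}{160} e_{15} - \frac{396}{5} e_{16} - \frac{6447}{80} e_{23} + \frac{5703}{320} e_{24} + \frac{531}{16} e_{25} + \frac{4869}{160} e_{26} - \frac{117}{2} e_{34} - \frac{1593}{10} e_{35} - \frac{2265}{16} e_{36} - \frac{795}{32} e_{45} + \frac{15}{4} e_{46} + \frac{945}{16} e_{56} - \frac{315}{16} e_{123} - \frac{237}{2} e_{124} - \frac{709}{16} e_{125} - \frac{153}{4} e_{126} - \frac{395}{16} e_{134} - \frac{3831}{160} e_{135} - \frac{255}{32} e_{136} + \frac{741}{16} e_{145} - \frac{63}{4} e_{146} - \frac{219}{8} e_{156} - \frac{5703}{320} e_{234} - 9 e_{235} - \frac{4869}{160} e_{236} - \frac{9}{4} e_{245} - \frac{4689}{40} e_{246} + \frac{3}{8} e_{256} + \frac{54}{5} e_{345} + \frac{15}{4} e_{346} - \frac{9}{5} e_{356} + \frac{45}{4} e_{456} + \frac{207}{8} e_{1234} + \frac{709}{16} e_{1235} - \frac{33}{2} e_{1236} - \frac{11911}{160} e_{1245} + \frac{846}{5} e_{1246} - \frac{11397}{320} e_{1256} + \frac{741}{16} e_{1345} + \frac{141}{4} e_{1346} - \frac{219}{8} e_{1356} - \frac{26547}{320} e_{1456} + \frac{477}{4} e_{2345} + \frac{4689}{40} e_{2346} - \frac{567}{2} e_{2356} + \frac{93}{2} e_{2456} - \frac{1116}{5} e_{3456} + \frac{11911}{160} e_{12345} - \frac{105}{32} e_{12346} + \frac{11397}{320} e_{12356} + \frac{51}{2} e_{12456} - \frac{26547}{320} e_{13456} - 54 e_{23456} - \frac{51}{2} e_{123456}


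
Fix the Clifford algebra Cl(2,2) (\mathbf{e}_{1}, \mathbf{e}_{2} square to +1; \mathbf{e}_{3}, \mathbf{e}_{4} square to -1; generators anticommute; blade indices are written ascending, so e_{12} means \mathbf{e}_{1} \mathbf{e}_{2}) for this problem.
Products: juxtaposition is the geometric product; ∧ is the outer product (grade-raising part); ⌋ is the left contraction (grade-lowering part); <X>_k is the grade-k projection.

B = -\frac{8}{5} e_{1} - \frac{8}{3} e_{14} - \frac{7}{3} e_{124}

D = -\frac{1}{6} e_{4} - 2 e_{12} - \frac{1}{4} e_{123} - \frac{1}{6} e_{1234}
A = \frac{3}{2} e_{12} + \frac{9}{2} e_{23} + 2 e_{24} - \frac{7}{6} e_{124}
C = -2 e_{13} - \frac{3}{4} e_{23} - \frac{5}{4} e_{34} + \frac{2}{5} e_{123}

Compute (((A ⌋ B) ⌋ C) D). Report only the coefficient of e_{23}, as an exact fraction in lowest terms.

step 1: \frac{49}{18} - \frac{14}{3} e_{1} + \frac{7}{2} e_{4}
step 2: \frac{119}{24} e_{3} - \frac{49}{9} e_{13} - \frac{469}{120} e_{23} - \frac{245}{72} e_{34} + \frac{49}{45} e_{123}
step 3: -\frac{49}{180} + \frac{469}{480} e_{1} - \frac{49}{36} e_{2} + \frac{3479}{2160} e_{3} - \frac{49}{270} e_{4} + \frac{581}{864} e_{12} - \frac{469}{60} e_{13} + \frac{469}{720} e_{14} + \frac{98}{9} e_{23} - \frac{49}{54} e_{24} - \frac{119}{144} e_{34} - \frac{119}{12} e_{123} + \frac{161}{96} e_{124} + \frac{49}{54} e_{134} + \frac{469}{720} e_{234} + \frac{3577}{540} e_{1234}
Answer: \frac{98}{9}


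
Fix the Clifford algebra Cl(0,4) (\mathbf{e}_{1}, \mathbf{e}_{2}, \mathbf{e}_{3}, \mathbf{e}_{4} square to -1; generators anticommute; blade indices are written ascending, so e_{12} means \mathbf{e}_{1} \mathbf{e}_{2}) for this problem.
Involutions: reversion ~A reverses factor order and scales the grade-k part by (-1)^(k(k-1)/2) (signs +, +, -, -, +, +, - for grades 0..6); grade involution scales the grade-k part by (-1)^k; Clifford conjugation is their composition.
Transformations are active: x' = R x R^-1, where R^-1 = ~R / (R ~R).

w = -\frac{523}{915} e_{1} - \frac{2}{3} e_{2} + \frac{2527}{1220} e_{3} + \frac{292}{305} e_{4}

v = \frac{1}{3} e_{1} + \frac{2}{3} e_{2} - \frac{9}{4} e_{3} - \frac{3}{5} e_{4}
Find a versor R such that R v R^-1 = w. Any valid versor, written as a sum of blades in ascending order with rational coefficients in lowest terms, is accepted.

Construction: equal norms (both -\frac{21521}{3600}) license R = v + w = -\frac{218}{915} e_{1} - \frac{109}{610} e_{3} + \frac{109}{305} e_{4} — nothing changes along that direction, while (v - w)/2 changes sign, so v maps onto w.
Answer: -\frac{218}{915} e_{1} - \frac{109}{610} e_{3} + \frac{109}{305} e_{4}


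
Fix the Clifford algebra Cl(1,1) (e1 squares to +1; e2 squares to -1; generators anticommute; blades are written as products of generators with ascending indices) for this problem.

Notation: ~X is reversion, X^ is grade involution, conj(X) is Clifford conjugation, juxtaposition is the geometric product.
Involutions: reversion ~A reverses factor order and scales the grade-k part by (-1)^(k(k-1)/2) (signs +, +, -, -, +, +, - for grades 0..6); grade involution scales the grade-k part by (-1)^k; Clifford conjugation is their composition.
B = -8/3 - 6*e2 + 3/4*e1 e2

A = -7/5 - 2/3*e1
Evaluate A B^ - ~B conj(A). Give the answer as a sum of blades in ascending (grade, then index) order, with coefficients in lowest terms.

first term: 56/15 + 16/9*e1 - 89/10*e2 - 101/20*e1 e2
second term: 56/15 - 16/9*e1 + 89/10*e2 + 101/20*e1 e2
Answer: 32/9*e1 - 89/5*e2 - 101/10*e1 e2


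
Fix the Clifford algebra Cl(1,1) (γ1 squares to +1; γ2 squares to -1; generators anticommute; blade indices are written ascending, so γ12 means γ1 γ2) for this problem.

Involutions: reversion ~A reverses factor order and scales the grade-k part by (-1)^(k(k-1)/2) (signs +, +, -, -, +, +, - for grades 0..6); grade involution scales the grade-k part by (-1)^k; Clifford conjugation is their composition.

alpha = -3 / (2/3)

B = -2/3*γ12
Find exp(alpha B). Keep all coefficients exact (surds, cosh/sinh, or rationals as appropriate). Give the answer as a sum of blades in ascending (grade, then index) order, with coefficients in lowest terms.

B^2 = (-2/3)^2*(γ12)^2 = 4/9*(+1) = 4/9 (a basis 2-blade squares to minus the product of its generators' squares).
B^2 = 4/9 — the series telescopes hyperbolically here: l = 2/3, alpha*l = -3, so exp(alpha B) = cosh(-3) + (sinh(-3)/(2/3))*B = cosh(3) + (-3*sinh(3)/2)*B.
Answer: cosh(3) + sinh(3)*γ12


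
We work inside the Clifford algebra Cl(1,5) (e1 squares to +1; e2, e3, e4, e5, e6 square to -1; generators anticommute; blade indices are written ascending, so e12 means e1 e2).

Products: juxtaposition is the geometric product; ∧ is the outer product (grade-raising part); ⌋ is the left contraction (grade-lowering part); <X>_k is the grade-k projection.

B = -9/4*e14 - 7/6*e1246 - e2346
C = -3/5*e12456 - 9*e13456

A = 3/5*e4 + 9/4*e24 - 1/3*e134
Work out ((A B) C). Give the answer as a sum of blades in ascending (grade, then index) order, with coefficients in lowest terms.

step 1: -27/20*e1 - 3/4*e3 + 81/16*e12 + 21/8*e16 - 9/4*e36 + 11/30*e126 + 19/90*e236
step 2: 11/50*e45 - 81/4*e145 + 63/40*e245 + 189/8*e345 - 243/80*e456 - 19/10*e1245 + 19/150*e1345 + 27/4*e1456 - 33/10*e2345 + 81/100*e2456 + 243/20*e3456 - 27/20*e12345 + 729/16*e23456 + 9/20*e123456
Answer: 11/50*e45 - 81/4*e145 + 63/40*e245 + 189/8*e345 - 243/80*e456 - 19/10*e1245 + 19/150*e1345 + 27/4*e1456 - 33/10*e2345 + 81/100*e2456 + 243/20*e3456 - 27/20*e12345 + 729/16*e23456 + 9/20*e123456


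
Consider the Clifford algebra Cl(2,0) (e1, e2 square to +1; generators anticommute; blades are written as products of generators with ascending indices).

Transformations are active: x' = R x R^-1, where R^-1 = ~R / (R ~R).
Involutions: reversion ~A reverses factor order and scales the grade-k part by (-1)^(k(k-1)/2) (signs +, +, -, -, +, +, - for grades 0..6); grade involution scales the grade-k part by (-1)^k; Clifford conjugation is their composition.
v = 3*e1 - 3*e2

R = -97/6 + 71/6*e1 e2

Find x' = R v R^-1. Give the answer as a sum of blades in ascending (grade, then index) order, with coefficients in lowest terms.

~R = -97/6 - 71/6*e1 e2, and R ~R = 7225/18, so R^-1 = ~R / (7225/18).
R v = -84*e1 + 13*e2
Answer: 27213/7225*e1 + 14109/7225*e2


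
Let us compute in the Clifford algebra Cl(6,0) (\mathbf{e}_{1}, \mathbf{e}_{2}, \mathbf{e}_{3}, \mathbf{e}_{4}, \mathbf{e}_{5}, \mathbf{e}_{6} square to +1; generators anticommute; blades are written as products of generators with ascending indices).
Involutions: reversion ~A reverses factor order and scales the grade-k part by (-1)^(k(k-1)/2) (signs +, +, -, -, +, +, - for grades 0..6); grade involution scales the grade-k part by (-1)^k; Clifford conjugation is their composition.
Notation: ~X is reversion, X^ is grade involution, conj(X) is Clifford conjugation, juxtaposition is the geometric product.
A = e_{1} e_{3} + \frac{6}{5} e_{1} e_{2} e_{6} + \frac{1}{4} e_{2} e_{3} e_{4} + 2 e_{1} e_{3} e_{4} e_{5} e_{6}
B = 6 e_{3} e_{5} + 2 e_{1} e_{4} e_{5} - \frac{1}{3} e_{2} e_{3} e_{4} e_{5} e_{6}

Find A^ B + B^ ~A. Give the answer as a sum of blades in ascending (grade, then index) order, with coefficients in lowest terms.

first term: \frac{2}{3} e_{1} e_{2} + 6 e_{1} e_{5} + 4 e_{3} e_{6} - \frac{1}{12} e_{5} e_{6} - 12 e_{1} e_{4} e_{6} + \frac{3}{2} e_{2} e_{4} e_{5} - 2 e_{3} e_{4} e_{5} + \frac{1}{2} e_{1} e_{2} e_{3} e_{5} + \frac{2}{5} e_{1} e_{3} e_{4} e_{5} - \frac{12}{5} e_{2} e_{4} e_{5} e_{6} - \frac{36}{5} e_{1} e_{2} e_{3} e_{5} e_{6} + \frac{1}{3} e_{1} e_{2} e_{4} e_{5} e_{6}
second term: -\frac{2}{3} e_{1} e_{2} + 6 e_{1} e_{5} + 4 e_{3} e_{6} + \frac{1}{12} e_{5} e_{6} + 12 e_{1} e_{4} e_{6} - \frac{3}{2} e_{2} e_{4} e_{5} + 2 e_{3} e_{4} e_{5} - \frac{1}{2} e_{1} e_{2} e_{3} e_{5} + \frac{2}{5} e_{1} e_{3} e_{4} e_{5} + \frac{12}{5} e_{2} e_{4} e_{5} e_{6} - \frac{36}{5} e_{1} e_{2} e_{3} e_{5} e_{6} - \frac{1}{3} e_{1} e_{2} e_{4} e_{5} e_{6}
Answer: 12 e_{1} e_{5} + 8 e_{3} e_{6} + \frac{4}{5} e_{1} e_{3} e_{4} e_{5} - \frac{72}{5} e_{1} e_{2} e_{3} e_{5} e_{6}


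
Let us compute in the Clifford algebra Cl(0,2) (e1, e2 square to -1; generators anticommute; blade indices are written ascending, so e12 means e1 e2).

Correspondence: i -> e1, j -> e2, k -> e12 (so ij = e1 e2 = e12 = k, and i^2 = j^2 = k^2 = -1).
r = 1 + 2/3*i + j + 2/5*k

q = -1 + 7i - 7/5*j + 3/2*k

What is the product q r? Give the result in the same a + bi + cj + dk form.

In blades: q = -1 + 7*e1 - 7/5*e2 + 3/2*e12, r = 1 + 2/3*e1 + e2 + 2/5*e12.
Distribute q over r term by term (generator squares from the signature, products reordered to ascending indices): (-1)*r = -1 - 2/3*e1 - e2 - 2/5*e12; (7*e1)*r = -14/3 + 7*e1 - 14/5*e2 + 7*e12; (-7/5*e2)*r = 7/5 - 14/25*e1 - 7/5*e2 + 14/15*e12; (3/2*e12)*r = -3/5 - 3/2*e1 + e2 + 3/2*e12.
Sum: -73/15 + 641/150*e1 - 21/5*e2 + 271/30*e12; translating back through the correspondence:
Answer: -73/15 + 641/150*i - 21/5*j + 271/30*k


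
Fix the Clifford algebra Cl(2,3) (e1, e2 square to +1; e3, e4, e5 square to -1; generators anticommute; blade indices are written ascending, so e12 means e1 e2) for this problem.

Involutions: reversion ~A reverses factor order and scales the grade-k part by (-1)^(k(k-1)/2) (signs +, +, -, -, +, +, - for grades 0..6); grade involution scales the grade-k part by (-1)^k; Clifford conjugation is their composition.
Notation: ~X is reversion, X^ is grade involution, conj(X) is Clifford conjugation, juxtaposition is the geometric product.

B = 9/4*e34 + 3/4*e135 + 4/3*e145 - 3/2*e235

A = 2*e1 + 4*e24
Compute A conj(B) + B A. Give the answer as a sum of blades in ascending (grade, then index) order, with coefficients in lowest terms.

first term: -9*e23 + 3/2*e35 + 8/3*e45 - 16/3*e125 - 9/2*e134 - 6*e345 - 3*e1235 - 3*e12345
second term: -9*e23 + 3/2*e35 + 8/3*e45 + 16/3*e125 + 9/2*e134 + 6*e345 + 3*e1235 - 3*e12345
Answer: -18*e23 + 3*e35 + 16/3*e45 - 6*e12345


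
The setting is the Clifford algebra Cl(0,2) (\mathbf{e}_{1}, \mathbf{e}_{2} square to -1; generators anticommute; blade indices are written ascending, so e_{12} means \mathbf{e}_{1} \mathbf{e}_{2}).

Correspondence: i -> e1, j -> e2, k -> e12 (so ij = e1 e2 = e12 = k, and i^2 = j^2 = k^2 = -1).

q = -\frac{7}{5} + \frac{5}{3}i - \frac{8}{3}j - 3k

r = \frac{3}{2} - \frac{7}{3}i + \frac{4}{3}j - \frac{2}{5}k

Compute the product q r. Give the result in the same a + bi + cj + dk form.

In blades: q = -\frac{7}{5} + \frac{5}{3} e_{1} - \frac{8}{3} e_{2} - 3 e_{12}, r = \frac{3}{2} - \frac{7}{3} e_{1} + \frac{4}{3} e_{2} - \frac{2}{5} e_{12}.
Distribute q over r term by term (generator squares from the signature, products reordered to ascending indices): (-\frac{7}{5})*r = -\frac{21}{10} + \frac{49}{15} e_{1} - \frac{28}{15} e_{2} + \frac{14}{25} e_{12}; (\frac{5}{3} e_{1})*r = \frac{35}{9} + \frac{5}{2} e_{1} + \frac{2}{3} e_{2} + \frac{20}{9} e_{12}; (-\frac{8}{3} e_{2})*r = \frac{32}{9} + \frac{16}{15} e_{1} - 4 e_{2} - \frac{56}{9} e_{12}; (-3 e_{12})*r = -\frac{6}{5} + 4 e_{1} + 7 e_{2} - \frac{9}{2} e_{12}.
Sum: \frac{373}{90} + \frac{65}{6} e_{1} + \frac{9}{5} e_{2} - \frac{397}{50} e_{12}; translating back through the correspondence:
Answer: \frac{373}{90} + \frac{65}{6}i + \frac{9}{5}j - \frac{397}{50}k


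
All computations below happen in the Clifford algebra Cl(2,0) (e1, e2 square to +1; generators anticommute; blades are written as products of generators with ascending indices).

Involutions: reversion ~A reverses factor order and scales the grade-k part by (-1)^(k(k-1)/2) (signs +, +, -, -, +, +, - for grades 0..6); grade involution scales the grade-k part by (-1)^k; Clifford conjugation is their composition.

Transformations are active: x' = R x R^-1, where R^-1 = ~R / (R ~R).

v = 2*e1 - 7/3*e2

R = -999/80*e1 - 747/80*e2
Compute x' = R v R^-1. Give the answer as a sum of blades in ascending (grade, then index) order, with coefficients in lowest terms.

~R = -999/80*e1 - 747/80*e2, and R ~R = 155601/640, so R^-1 = ~R / (155601/640).
R v = -51/16 + 765/16*e1 e2
Answer: -189/113*e1 + 874/339*e2


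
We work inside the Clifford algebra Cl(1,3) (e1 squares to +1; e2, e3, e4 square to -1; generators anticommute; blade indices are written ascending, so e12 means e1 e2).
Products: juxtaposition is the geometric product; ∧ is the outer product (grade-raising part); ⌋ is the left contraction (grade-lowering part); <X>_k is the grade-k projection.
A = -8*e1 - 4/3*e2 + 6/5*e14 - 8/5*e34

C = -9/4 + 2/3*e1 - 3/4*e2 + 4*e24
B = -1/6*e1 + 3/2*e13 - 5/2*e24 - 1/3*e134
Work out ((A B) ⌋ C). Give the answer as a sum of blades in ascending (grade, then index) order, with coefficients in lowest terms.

step 1: 4/3 - 8/15*e1 - 58/5*e3 - 47/15*e4 - 29/9*e12 - 12/5*e14 - 4*e23 + 67/15*e34 + 2*e123 + 20*e124 + 4/15*e134 - 4/9*e1234
step 2: -151/45 + 8/9*e1 - 203/15*e2 + 16/3*e24
Answer: -151/45 + 8/9*e1 - 203/15*e2 + 16/3*e24


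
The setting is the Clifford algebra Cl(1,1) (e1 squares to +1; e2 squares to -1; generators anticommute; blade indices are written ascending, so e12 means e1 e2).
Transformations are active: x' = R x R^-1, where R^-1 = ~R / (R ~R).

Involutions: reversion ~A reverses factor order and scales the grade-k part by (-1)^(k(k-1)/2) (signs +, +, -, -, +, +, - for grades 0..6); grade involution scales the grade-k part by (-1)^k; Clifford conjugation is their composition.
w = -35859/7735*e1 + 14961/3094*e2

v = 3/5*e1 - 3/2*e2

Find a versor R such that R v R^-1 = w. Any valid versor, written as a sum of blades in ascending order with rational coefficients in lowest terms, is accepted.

Why this works: both vectors square to -189/100, so q(v) = q(w) and R = v + w = -31218/7735*e1 + 5160/1547*e2 carries v to w — its own direction survives, the complement (v - w)/2 flips.
Answer: -31218/7735*e1 + 5160/1547*e2


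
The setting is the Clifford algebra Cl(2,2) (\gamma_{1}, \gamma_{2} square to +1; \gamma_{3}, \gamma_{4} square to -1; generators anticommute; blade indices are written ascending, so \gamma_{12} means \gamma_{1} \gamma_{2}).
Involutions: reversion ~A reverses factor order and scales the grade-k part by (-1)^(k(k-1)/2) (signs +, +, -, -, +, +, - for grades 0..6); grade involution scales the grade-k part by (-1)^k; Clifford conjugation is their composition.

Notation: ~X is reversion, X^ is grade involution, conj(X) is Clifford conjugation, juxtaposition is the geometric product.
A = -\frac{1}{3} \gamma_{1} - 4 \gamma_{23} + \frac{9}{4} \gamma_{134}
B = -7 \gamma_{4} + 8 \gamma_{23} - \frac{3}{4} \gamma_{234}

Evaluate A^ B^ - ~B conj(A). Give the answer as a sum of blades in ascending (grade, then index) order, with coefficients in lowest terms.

first term: -32 - 3 \gamma_{4} + \frac{27}{16} \gamma_{12} + \frac{63}{4} \gamma_{13} + \frac{7}{3} \gamma_{14} + \frac{8}{3} \gamma_{123} - 18 \gamma_{124} - 28 \gamma_{234} + \frac{1}{4} \gamma_{1234}
second term: -32 + 3 \gamma_{4} + \frac{27}{16} \gamma_{12} + \frac{63}{4} \gamma_{13} + \frac{7}{3} \gamma_{14} - \frac{8}{3} \gamma_{123} + 18 \gamma_{124} - 28 \gamma_{234} - \frac{1}{4} \gamma_{1234}
Answer: -6 \gamma_{4} + \frac{16}{3} \gamma_{123} - 36 \gamma_{124} + \frac{1}{2} \gamma_{1234}


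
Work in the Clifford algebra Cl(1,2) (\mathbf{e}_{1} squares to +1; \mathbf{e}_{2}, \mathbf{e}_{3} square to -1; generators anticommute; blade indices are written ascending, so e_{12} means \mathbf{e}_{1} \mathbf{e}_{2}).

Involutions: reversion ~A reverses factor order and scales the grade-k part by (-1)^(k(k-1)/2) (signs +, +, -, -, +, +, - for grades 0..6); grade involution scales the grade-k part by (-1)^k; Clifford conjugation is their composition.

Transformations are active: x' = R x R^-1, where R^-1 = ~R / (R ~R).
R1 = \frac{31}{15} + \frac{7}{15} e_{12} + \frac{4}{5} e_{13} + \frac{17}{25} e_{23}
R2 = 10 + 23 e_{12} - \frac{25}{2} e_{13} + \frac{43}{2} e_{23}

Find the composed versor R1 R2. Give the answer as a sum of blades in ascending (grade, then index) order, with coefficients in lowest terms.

Distribute over the terms of R1 (each basis-blade product reordered to ascending indices, repeated generators contracted through their squares):
(\frac{31}{15}) R2 = \frac{62}{3} + \frac{713}{15} e_{12} - \frac{155}{6} e_{13} + \frac{1333}{30} e_{23}
(\frac{7}{15} e_{12}) R2 = \frac{161}{15} + \frac{14}{3} e_{12} - \frac{301}{30} e_{13} + \frac{35}{6} e_{23}
(\frac{4}{5} e_{13}) R2 = -10 + \frac{86}{5} e_{12} + 8 e_{13} + \frac{92}{5} e_{23}
(\frac{17}{25} e_{23}) R2 = -\frac{731}{50} + \frac{17}{2} e_{12} + \frac{391}{25} e_{13} + \frac{34}{5} e_{23}
Summing the partial products and collecting blades:
Answer: \frac{339}{50} + \frac{779}{10} e_{12} - \frac{917}{75} e_{13} + \frac{1132}{15} e_{23}


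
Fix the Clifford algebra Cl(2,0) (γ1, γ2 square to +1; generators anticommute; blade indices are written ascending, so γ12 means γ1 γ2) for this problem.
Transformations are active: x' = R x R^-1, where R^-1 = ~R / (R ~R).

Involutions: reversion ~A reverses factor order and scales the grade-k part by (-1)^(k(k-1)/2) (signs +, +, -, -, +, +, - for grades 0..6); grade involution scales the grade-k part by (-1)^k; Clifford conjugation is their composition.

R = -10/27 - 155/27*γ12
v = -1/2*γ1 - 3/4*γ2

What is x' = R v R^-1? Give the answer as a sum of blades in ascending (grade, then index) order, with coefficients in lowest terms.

~R = -10/27 + 155/27*γ12, and R ~R = 24125/729, so R^-1 = ~R / (24125/729).
R v = 485/108*γ1 - 70/27*γ2
Answer: 771/1930*γ1 + 3119/3860*γ2


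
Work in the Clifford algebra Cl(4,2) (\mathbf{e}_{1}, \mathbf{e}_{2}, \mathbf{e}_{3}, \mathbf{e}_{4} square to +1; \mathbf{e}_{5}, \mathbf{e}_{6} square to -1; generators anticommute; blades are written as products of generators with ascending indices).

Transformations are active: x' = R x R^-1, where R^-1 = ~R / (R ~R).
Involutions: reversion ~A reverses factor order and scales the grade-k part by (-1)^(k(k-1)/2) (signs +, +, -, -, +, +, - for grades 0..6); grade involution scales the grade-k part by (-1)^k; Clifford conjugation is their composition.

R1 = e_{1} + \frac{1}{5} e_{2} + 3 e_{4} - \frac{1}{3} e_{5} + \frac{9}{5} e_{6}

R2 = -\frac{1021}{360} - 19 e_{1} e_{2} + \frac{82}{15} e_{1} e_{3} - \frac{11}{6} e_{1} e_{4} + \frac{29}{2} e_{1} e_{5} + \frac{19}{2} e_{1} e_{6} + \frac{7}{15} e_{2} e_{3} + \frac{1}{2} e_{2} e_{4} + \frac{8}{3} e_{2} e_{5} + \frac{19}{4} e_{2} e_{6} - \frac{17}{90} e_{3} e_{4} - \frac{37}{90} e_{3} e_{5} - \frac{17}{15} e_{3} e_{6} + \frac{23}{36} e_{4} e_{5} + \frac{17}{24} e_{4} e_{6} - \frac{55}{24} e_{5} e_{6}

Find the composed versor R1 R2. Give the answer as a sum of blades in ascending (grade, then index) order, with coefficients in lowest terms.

Distribute over the terms of R1 (each basis-blade product reordered to ascending indices, repeated generators contracted through their squares):
(e_{1}) R2 = -\frac{1021}{360} e_{1} - 19 e_{2} + \frac{82}{15} e_{3} - \frac{11}{6} e_{4} + \frac{29}{2} e_{5} + \frac{19}{2} e_{6} + \frac{7}{15} e_{1} e_{2} e_{3} + \frac{1}{2} e_{1} e_{2} e_{4} + \frac{8}{3} e_{1} e_{2} e_{5} + \frac{19}{4} e_{1} e_{2} e_{6} - \frac{17}{90} e_{1} e_{3} e_{4} - \frac{37}{90} e_{1} e_{3} e_{5} - \frac{17}{15} e_{1} e_{3} e_{6} + \frac{23}{36} e_{1} e_{4} e_{5} + \frac{17}{24} e_{1} e_{4} e_{6} - \frac{55}{24} e_{1} e_{5} e_{6}
(\frac{1}{5} e_{2}) R2 = \frac{19}{5} e_{1} - \frac{1021}{1800} e_{2} + \frac{7}{75} e_{3} + \frac{1}{10} e_{4} + \frac{8}{15} e_{5} + \frac{19}{20} e_{6} - \frac{82}{75} e_{1} e_{2} e_{3} + \frac{11}{30} e_{1} e_{2} e_{4} - \frac{29}{10} e_{1} e_{2} e_{5} - \frac{19}{10} e_{1} e_{2} e_{6} - \frac{17}{450} e_{2} e_{3} e_{4} - \frac{37}{450} e_{2} e_{3} e_{5} - \frac{17}{75} e_{2} e_{3} e_{6} + \frac{23}{180} e_{2} e_{4} e_{5} + \frac{17}{120} e_{2} e_{4} e_{6} - \frac{11}{24} e_{2} e_{5} e_{6}
(3 e_{4}) R2 = \frac{11}{2} e_{1} - \frac{3}{2} e_{2} + \frac{17}{30} e_{3} - \frac{1021}{120} e_{4} + \frac{23}{12} e_{5} + \frac{17}{8} e_{6} - 57 e_{1} e_{2} e_{4} + \frac{82}{5} e_{1} e_{3} e_{4} - \frac{87}{2} e_{1} e_{4} e_{5} - \frac{57}{2} e_{1} e_{4} e_{6} + \frac{7}{5} e_{2} e_{3} e_{4} - 8 e_{2} e_{4} e_{5} - \frac{57}{4} e_{2} e_{4} e_{6} + \frac{37}{30} e_{3} e_{4} e_{5} + \frac{17}{5} e_{3} e_{4} e_{6} - \frac{55}{8} e_{4} e_{5} e_{6}
(-\frac{1}{3} e_{5}) R2 = -\frac{29}{6} e_{1} - \frac{8}{9} e_{2} + \frac{37}{270} e_{3} - \frac{23}{108} e_{4} + \frac{1021}{1080} e_{5} - \frac{55}{72} e_{6} + \frac{19}{3} e_{1} e_{2} e_{5} - \frac{82}{45} e_{1} e_{3} e_{5} + \frac{11}{18} e_{1} e_{4} e_{5} + \frac{19}{6} e_{1} e_{5} e_{6} - \frac{7}{45} e_{2} e_{3} e_{5} - \frac{1}{6} e_{2} e_{4} e_{5} + \frac{19}{12} e_{2} e_{5} e_{6} + \frac{17}{270} e_{3} e_{4} e_{5} - \frac{17}{45} e_{3} e_{5} e_{6} + \frac{17}{72} e_{4} e_{5} e_{6}
(\frac{9}{5} e_{6}) R2 = \frac{171}{10} e_{1} + \frac{171}{20} e_{2} - \frac{51}{25} e_{3} + \frac{51}{40} e_{4} - \frac{33}{8} e_{5} - \frac{1021}{200} e_{6} - \frac{171}{5} e_{1} e_{2} e_{6} + \frac{246}{25} e_{1} e_{3} e_{6} - \frac{33}{10} e_{1} e_{4} e_{6} + \frac{261}{10} e_{1} e_{5} e_{6} + \frac{21}{25} e_{2} e_{3} e_{6} + \frac{9}{10} e_{2} e_{4} e_{6} + \frac{24}{5} e_{2} e_{5} e_{6} - \frac{17}{50} e_{3} e_{4} e_{6} - \frac{37}{50} e_{3} e_{5} e_{6} + \frac{23}{20} e_{4} e_{5} e_{6}
Summing the partial products and collecting blades:
Answer: \frac{6743}{360} e_{1} - \frac{24131}{1800} e_{2} + \frac{2851}{675} e_{3} - \frac{4957}{540} e_{4} + \frac{1859}{135} e_{5} + \frac{12071}{1800} e_{6} - \frac{47}{75} e_{1} e_{2} e_{3} - \frac{842}{15} e_{1} e_{2} e_{4} + \frac{61}{10} e_{1} e_{2} e_{5} - \frac{627}{20} e_{1} e_{2} e_{6} + \frac{1459}{90} e_{1} e_{3} e_{4} - \frac{67}{30} e_{1} e_{3} e_{5} + \frac{653}{75} e_{1} e_{3} e_{6} - \frac{169}{4} e_{1} e_{4} e_{5} - \frac{3731}{120} e_{1} e_{4} e_{6} + \frac{1079}{40} e_{1} e_{5} e_{6} + \frac{613}{450} e_{2} e_{3} e_{4} - \frac{107}{450} e_{2} e_{3} e_{5} + \frac{46}{75} e_{2} e_{3} e_{6} - \frac{1447}{180} e_{2} e_{4} e_{5} - \frac{317}{24} e_{2} e_{4} e_{6} + \frac{237}{40} e_{2} e_{5} e_{6} + \frac{35}{27} e_{3} e_{4} e_{5} + \frac{153}{50} e_{3} e_{4} e_{6} - \frac{503}{450} e_{3} e_{5} e_{6} - \frac{247}{45} e_{4} e_{5} e_{6}
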